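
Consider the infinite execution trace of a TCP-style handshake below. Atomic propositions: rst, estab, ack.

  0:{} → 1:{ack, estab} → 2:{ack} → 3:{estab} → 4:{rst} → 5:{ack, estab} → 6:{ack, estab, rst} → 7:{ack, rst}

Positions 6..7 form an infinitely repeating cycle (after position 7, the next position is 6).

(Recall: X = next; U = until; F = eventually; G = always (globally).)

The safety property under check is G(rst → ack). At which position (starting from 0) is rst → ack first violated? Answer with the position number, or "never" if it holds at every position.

4

Check rst → ack at each position in order: 0 ✓, 1 ✓, 2 ✓, 3 ✓.
At position 4 the labels are {rst}, so rst → ack is false there. This is the first violation.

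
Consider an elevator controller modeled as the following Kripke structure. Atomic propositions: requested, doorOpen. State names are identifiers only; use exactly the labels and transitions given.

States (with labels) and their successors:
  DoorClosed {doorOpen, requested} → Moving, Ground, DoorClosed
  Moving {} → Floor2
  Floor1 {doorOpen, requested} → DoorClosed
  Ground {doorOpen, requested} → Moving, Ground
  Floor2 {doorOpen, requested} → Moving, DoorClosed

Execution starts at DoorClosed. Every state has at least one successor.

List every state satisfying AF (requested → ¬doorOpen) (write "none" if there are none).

{Moving}

States satisfying requested → ¬doorOpen: {Moving}.
States satisfying AF (requested → ¬doorOpen): {Moving}.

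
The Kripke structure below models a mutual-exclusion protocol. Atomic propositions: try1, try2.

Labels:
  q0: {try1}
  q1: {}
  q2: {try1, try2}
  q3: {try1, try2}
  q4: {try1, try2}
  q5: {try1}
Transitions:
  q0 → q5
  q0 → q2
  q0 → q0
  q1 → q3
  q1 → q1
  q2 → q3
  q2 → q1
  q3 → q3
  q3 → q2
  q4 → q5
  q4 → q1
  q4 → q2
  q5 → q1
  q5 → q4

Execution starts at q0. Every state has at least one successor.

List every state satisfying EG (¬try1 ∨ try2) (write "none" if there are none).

States satisfying ¬try1 ∨ try2: {q1, q2, q3, q4}.
States satisfying EG (¬try1 ∨ try2): {q1, q2, q3, q4}.

{q1, q2, q3, q4}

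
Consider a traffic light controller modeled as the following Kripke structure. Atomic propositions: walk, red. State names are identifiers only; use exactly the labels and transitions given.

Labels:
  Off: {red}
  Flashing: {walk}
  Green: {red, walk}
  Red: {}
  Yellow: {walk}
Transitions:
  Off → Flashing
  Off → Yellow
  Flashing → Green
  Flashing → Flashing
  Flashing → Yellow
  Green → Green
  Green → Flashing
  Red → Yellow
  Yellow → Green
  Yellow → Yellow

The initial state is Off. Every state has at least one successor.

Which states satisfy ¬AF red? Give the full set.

{Flashing, Red, Yellow}

States satisfying red: {Off, Green}.
States satisfying AF red: {Off, Green}.
States satisfying ¬AF red: {Flashing, Red, Yellow}.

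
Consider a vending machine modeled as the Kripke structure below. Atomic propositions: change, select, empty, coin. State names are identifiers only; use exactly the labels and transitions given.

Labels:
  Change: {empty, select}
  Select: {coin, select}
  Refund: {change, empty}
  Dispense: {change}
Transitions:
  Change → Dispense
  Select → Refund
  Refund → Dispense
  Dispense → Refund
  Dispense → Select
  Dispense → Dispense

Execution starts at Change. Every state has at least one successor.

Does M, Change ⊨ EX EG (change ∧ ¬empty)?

States satisfying EG (change ∧ ¬empty): {Dispense}.
States satisfying EX EG (change ∧ ¬empty): {Change, Refund, Dispense}.
Change ∈ Sat(EX EG (change ∧ ¬empty)).

Yes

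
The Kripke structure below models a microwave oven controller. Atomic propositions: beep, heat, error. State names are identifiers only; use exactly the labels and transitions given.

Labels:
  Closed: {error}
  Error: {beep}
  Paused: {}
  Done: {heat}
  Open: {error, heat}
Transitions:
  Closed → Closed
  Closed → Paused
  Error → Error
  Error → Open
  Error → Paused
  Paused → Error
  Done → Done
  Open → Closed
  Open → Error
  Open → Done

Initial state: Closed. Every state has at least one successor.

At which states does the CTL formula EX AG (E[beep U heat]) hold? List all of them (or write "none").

{Done, Open}

States satisfying AG (E[beep U heat]): {Done}.
States satisfying EX AG (E[beep U heat]): {Done, Open}.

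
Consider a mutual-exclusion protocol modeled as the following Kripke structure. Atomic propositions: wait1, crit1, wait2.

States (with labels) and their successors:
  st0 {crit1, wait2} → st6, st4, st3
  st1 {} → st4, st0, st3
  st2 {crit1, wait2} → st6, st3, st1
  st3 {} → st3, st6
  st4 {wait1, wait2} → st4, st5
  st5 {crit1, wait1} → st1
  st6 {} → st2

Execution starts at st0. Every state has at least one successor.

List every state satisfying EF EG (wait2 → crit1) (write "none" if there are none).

{st0, st1, st2, st3, st4, st5, st6}

States satisfying EG (wait2 → crit1): {st0, st1, st2, st3, st5, st6}.
States satisfying EF EG (wait2 → crit1): {st0, st1, st2, st3, st4, st5, st6}.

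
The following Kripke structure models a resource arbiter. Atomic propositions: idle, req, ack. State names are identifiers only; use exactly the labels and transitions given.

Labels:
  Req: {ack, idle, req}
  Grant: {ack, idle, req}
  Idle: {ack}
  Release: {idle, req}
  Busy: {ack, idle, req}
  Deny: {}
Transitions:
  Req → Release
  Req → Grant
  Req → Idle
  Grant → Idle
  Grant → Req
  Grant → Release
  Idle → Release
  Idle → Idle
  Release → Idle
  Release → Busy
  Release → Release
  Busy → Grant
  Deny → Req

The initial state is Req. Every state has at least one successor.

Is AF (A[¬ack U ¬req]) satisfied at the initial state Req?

Violated

States satisfying A[¬ack U ¬req]: {Idle, Deny}.
States satisfying AF (A[¬ack U ¬req]): {Idle, Deny}.
There is a path from Req along which A[¬ack U ¬req] never holds.
Req ∉ Sat(AF (A[¬ack U ¬req])).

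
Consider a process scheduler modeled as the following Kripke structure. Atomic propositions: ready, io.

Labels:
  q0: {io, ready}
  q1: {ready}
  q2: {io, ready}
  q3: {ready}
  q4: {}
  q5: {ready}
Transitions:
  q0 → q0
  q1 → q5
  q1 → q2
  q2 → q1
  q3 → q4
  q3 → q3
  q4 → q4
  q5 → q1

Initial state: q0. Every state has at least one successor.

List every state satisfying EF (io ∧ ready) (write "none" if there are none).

{q0, q1, q2, q5}

States satisfying io ∧ ready: {q0, q2}.
States satisfying EF (io ∧ ready): {q0, q1, q2, q5}.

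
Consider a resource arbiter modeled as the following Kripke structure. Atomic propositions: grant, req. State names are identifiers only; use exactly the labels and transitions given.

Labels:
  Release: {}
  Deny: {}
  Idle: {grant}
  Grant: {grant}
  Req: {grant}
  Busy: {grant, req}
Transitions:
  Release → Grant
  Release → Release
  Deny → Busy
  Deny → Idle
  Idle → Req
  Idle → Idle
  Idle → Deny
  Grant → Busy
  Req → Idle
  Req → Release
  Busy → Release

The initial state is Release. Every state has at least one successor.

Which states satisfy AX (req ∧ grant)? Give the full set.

States satisfying req ∧ grant: {Busy}.
States satisfying AX (req ∧ grant): {Grant}.

{Grant}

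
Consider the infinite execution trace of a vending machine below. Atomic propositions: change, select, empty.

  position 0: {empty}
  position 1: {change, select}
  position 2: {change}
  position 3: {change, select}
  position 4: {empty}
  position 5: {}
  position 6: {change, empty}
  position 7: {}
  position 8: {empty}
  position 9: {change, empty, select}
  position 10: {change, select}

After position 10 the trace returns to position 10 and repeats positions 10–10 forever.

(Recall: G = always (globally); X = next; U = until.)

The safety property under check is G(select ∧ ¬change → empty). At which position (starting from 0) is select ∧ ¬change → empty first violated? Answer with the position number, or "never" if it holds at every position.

select ∧ ¬change → empty holds at every position 0..10, and those are all the positions the trace ever visits, so the invariant G(select ∧ ¬change → empty) is never violated.

never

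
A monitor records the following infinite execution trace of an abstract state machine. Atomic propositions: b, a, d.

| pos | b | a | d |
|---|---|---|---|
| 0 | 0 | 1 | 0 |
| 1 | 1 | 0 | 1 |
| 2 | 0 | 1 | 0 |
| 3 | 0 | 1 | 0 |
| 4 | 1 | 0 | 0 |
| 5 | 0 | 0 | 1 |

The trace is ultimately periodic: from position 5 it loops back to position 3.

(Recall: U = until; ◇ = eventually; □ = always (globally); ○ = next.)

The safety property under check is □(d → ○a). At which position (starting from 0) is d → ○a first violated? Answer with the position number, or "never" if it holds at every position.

d → ○a holds at every position 0..5, and those are all the positions the trace ever visits, so the invariant □(d → ○a) is never violated.

never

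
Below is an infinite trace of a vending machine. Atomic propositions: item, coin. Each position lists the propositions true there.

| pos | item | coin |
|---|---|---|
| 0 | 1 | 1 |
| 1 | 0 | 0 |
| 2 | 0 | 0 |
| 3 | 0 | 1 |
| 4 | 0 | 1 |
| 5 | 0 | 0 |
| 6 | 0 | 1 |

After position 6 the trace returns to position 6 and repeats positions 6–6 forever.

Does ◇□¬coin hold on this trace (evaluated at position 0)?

□¬coin is false at every position 0..6, so it never becomes true and ◇□¬coin fails.

No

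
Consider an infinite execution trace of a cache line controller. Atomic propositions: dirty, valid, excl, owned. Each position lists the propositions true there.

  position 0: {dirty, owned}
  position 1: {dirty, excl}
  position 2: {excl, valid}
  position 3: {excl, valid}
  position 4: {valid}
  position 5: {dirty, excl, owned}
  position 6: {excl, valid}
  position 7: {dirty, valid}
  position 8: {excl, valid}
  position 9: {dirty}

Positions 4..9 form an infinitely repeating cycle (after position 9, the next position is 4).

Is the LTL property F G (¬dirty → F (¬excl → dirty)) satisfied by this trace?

Yes

G (¬dirty → F (¬excl → dirty)) holds at position 0, which is reachable from 0, so F G (¬dirty → F (¬excl → dirty)) holds.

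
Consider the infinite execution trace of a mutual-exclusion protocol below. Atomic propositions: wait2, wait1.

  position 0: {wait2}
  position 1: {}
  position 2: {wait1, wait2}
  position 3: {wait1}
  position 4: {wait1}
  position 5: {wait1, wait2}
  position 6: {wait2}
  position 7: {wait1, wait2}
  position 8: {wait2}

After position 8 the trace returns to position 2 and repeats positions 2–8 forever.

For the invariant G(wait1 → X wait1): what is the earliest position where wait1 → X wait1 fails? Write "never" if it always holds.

Check wait1 → X wait1 at each position in order: 0 ✓, 1 ✓, 2 ✓, 3 ✓, 4 ✓.
At position 5 the labels are {wait1, wait2} and the next position 6 has {wait2}, so wait1 → X wait1 is false there. This is the first violation.

5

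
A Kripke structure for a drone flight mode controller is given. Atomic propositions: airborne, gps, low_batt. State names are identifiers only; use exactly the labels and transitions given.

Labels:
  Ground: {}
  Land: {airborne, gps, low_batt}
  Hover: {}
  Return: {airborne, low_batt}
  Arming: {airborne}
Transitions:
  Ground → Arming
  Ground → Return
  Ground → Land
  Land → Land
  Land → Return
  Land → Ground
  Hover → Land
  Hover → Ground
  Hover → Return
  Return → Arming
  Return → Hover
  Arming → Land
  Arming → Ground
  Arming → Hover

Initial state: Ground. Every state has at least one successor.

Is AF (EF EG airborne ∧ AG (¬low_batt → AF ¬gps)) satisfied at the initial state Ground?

Holds

States satisfying EF EG airborne ∧ AG (¬low_batt → AF ¬gps): {Ground, Land, Hover, Return, Arming}.
States satisfying AF (EF EG airborne ∧ AG (¬low_batt → AF ¬gps)): {Ground, Land, Hover, Return, Arming}.
Ground ∈ Sat(AF (EF EG airborne ∧ AG (¬low_batt → AF ¬gps))).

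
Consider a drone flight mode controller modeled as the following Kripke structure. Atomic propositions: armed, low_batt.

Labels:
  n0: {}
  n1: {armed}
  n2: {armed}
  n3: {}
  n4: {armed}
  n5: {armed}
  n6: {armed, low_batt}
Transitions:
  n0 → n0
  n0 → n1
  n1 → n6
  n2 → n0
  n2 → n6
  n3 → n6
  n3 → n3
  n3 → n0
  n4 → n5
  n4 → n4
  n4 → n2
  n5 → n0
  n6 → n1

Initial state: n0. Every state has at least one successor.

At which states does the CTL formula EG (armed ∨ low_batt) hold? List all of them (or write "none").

{n1, n2, n4, n6}

States satisfying armed ∨ low_batt: {n1, n2, n4, n5, n6}.
States satisfying EG (armed ∨ low_batt): {n1, n2, n4, n6}.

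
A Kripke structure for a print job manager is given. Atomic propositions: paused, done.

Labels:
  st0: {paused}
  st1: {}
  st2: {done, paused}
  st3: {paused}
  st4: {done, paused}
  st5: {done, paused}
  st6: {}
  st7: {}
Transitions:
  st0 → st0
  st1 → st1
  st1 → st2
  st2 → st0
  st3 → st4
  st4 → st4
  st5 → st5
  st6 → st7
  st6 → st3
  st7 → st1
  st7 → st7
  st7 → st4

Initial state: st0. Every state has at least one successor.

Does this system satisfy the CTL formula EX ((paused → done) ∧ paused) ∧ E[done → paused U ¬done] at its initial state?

States satisfying (paused → done) ∧ paused: {st2, st4, st5}.
States satisfying EX ((paused → done) ∧ paused): {st1, st3, st4, st5, st7}.
States satisfying done → paused: {st0, st1, st2, st3, st4, st5, st6, st7}.
States satisfying ¬done: {st0, st1, st3, st6, st7}.
States satisfying E[done → paused U ¬done]: {st0, st1, st2, st3, st6, st7}.
States satisfying EX ((paused → done) ∧ paused) ∧ E[done → paused U ¬done]: {st1, st3, st7}.
st0 ∉ Sat(EX ((paused → done) ∧ paused) ∧ E[done → paused U ¬done]).

Does not hold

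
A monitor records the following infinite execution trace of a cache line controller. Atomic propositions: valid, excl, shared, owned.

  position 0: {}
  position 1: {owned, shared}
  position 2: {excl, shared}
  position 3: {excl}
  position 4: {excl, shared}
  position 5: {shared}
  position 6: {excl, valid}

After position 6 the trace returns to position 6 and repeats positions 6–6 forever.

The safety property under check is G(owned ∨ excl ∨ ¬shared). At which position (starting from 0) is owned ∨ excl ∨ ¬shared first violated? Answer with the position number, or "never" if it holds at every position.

Check owned ∨ excl ∨ ¬shared at each position in order: 0 ✓, 1 ✓, 2 ✓, 3 ✓, 4 ✓.
At position 5 the labels are {shared}, so owned ∨ excl ∨ ¬shared is false there. This is the first violation.

5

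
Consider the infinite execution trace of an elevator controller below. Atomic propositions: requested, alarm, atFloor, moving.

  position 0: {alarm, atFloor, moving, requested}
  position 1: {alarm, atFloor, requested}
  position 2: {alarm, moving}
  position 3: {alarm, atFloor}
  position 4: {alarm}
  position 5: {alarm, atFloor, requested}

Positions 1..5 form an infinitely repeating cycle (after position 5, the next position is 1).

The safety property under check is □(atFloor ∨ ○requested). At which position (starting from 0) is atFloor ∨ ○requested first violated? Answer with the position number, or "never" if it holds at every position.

Check atFloor ∨ ○requested at each position in order: 0 ✓, 1 ✓.
At position 2 the labels are {alarm, moving} and the next position 3 has {alarm, atFloor}, so atFloor ∨ ○requested is false there. This is the first violation.

2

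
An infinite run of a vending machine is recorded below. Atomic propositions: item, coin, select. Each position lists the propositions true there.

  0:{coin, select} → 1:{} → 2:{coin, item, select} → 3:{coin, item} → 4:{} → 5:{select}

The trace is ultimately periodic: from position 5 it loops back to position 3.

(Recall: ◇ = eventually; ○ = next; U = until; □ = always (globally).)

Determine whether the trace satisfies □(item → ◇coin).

Satisfied

item → ◇coin holds at every position 0..5, and those are all positions ever visited, so □(item → ◇coin) holds.
Positions where item holds: 2, 3.
Check ◇coin at each: 2→ok, 3→ok.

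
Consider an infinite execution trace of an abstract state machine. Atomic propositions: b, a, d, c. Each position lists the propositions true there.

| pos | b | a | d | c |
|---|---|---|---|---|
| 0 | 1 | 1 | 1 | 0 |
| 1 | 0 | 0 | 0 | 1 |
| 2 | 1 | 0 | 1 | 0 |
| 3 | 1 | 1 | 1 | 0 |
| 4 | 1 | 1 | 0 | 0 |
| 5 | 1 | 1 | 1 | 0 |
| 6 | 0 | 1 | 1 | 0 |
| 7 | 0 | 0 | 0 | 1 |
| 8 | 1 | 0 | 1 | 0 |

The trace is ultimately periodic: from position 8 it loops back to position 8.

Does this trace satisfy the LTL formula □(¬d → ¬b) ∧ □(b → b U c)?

Does not hold

¬d → ¬b must hold at every position from 0 onward. It fails at position 4, so □(¬d → ¬b) is false.
Positions where ¬d holds: 1, 4, 7.
Check ¬b at each: 1→ok, 4→fails, 7→ok.
b → b U c must hold at every position from 0 onward. It fails at position 2, so □(b → b U c) is false.
Positions where b holds: 0, 2, 3, 4, 5, 8.
Check b U c at each: 0→ok, 2→fails, 3→fails, 4→fails, 5→fails, 8→fails.
At position 0: □(¬d → ¬b) is false; □(b → b U c) is false; so □(¬d → ¬b) ∧ □(b → b U c) is false.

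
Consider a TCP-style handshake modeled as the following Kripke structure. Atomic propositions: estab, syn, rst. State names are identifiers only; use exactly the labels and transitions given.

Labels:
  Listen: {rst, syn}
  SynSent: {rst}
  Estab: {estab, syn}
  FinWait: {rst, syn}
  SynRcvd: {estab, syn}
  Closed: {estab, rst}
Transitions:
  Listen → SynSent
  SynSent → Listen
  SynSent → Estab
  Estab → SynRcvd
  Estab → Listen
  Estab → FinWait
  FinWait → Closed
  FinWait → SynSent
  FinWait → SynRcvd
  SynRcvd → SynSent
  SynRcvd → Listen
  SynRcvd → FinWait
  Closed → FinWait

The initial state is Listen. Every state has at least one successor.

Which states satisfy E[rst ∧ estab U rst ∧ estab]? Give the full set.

States satisfying rst ∧ estab: {Closed}.
States satisfying E[rst ∧ estab U rst ∧ estab]: {Closed}.

{Closed}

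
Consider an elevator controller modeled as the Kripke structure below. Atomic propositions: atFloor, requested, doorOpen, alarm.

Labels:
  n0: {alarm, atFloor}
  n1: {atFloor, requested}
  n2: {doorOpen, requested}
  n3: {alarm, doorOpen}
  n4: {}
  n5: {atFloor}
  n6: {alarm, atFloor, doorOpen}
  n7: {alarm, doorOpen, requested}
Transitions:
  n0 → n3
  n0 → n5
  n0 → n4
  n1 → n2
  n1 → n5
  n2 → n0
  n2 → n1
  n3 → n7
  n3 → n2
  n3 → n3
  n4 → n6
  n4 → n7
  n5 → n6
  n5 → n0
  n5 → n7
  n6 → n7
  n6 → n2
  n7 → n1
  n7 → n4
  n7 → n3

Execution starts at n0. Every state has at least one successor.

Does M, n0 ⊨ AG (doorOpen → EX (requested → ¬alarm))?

Holds

States satisfying doorOpen → EX (requested → ¬alarm): {n0, n1, n2, n3, n4, n5, n6, n7}.
States satisfying AG (doorOpen → EX (requested → ¬alarm)): {n0, n1, n2, n3, n4, n5, n6, n7}.
Every state reachable from n0 satisfies doorOpen → EX (requested → ¬alarm).
n0 ∈ Sat(AG (doorOpen → EX (requested → ¬alarm))).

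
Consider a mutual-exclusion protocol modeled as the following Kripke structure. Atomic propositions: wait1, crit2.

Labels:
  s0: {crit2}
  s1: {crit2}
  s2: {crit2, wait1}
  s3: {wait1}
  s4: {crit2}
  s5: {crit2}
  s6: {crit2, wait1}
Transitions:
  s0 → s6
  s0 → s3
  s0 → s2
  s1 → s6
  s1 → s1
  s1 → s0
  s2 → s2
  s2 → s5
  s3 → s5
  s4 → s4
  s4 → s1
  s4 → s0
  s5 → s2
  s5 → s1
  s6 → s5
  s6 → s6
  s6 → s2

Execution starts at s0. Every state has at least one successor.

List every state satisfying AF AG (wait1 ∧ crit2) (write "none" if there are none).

none

States satisfying AG (wait1 ∧ crit2): ∅.
States satisfying AF AG (wait1 ∧ crit2): ∅.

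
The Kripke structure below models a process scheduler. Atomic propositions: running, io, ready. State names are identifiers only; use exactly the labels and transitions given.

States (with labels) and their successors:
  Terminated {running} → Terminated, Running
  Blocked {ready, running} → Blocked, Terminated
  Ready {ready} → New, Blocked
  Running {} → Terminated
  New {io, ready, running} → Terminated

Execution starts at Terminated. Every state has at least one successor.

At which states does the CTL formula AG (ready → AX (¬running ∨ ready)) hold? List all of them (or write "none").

States satisfying ready → AX (¬running ∨ ready): {Terminated, Ready, Running}.
States satisfying AG (ready → AX (¬running ∨ ready)): {Terminated, Running}.

{Terminated, Running}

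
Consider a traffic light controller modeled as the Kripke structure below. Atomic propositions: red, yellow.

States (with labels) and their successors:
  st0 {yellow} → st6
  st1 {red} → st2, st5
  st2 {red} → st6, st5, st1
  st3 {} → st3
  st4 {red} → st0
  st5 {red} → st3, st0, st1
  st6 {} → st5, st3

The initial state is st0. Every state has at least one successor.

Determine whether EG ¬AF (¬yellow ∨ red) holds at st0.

No

States satisfying ¬AF (¬yellow ∨ red): ∅.
States satisfying EG ¬AF (¬yellow ∨ red): ∅.
No suitable path/successor from st0 witnesses the formula.
st0 ∉ Sat(EG ¬AF (¬yellow ∨ red)).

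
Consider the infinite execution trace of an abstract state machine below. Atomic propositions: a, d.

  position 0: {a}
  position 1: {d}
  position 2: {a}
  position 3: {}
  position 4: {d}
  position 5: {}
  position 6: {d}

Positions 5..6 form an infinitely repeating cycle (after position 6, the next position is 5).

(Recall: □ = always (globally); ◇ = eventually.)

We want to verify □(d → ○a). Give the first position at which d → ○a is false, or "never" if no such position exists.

4

Check d → ○a at each position in order: 0 ✓, 1 ✓, 2 ✓, 3 ✓.
At position 4 the labels are {d} and the next position 5 has {}, so d → ○a is false there. This is the first violation.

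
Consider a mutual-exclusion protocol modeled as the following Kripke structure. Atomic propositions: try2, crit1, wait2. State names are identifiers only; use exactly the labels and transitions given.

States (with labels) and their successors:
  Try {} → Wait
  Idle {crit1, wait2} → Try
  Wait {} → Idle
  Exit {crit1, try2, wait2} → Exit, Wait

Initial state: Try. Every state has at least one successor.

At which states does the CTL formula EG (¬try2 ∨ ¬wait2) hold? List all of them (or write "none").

{Try, Idle, Wait}

States satisfying ¬try2 ∨ ¬wait2: {Try, Idle, Wait}.
States satisfying EG (¬try2 ∨ ¬wait2): {Try, Idle, Wait}.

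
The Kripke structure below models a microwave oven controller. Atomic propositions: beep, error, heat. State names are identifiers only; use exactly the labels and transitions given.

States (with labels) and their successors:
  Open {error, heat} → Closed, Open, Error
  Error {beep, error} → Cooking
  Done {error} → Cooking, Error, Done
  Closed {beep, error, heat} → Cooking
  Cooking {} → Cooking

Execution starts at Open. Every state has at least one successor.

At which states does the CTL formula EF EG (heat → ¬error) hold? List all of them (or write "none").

States satisfying EG (heat → ¬error): {Error, Done, Cooking}.
States satisfying EF EG (heat → ¬error): {Open, Error, Done, Closed, Cooking}.

{Open, Error, Done, Closed, Cooking}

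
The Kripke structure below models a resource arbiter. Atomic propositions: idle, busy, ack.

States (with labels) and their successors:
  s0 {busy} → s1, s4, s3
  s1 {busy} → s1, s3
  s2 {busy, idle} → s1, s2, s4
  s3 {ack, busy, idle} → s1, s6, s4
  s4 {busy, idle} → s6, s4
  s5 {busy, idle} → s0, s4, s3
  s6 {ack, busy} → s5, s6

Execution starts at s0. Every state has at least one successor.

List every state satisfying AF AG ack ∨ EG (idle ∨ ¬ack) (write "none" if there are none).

{s0, s1, s2, s3, s4, s5}

States satisfying AG ack: ∅.
States satisfying AF AG ack: ∅.
States satisfying idle ∨ ¬ack: {s0, s1, s2, s3, s4, s5}.
States satisfying EG (idle ∨ ¬ack): {s0, s1, s2, s3, s4, s5}.
States satisfying AF AG ack ∨ EG (idle ∨ ¬ack): {s0, s1, s2, s3, s4, s5}.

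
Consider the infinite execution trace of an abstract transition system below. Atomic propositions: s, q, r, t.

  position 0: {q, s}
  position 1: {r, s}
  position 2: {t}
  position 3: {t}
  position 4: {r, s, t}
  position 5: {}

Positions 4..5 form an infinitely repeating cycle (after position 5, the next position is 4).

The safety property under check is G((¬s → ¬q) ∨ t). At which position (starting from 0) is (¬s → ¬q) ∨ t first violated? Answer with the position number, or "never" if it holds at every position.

(¬s → ¬q) ∨ t holds at every position 0..5, and those are all the positions the trace ever visits, so the invariant G((¬s → ¬q) ∨ t) is never violated.

never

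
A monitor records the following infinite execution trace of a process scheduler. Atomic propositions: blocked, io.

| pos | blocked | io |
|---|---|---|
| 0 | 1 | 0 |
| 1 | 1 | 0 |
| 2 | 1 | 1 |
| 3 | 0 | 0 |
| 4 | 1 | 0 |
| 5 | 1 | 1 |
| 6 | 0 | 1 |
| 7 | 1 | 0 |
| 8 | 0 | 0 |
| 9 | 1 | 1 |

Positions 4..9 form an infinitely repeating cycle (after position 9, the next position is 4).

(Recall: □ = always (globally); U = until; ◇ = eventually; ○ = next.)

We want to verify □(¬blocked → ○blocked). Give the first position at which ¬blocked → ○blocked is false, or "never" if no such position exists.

never

¬blocked → ○blocked holds at every position 0..9, and those are all the positions the trace ever visits, so the invariant □(¬blocked → ○blocked) is never violated.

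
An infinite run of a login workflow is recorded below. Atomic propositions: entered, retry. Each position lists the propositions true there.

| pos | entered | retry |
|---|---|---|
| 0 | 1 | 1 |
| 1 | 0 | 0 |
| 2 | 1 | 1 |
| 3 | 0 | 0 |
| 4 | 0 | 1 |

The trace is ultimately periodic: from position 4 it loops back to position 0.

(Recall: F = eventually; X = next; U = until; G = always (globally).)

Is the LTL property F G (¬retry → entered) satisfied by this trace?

No

G (¬retry → entered) is false at every position 0..4, so it never becomes true and F G (¬retry → entered) fails.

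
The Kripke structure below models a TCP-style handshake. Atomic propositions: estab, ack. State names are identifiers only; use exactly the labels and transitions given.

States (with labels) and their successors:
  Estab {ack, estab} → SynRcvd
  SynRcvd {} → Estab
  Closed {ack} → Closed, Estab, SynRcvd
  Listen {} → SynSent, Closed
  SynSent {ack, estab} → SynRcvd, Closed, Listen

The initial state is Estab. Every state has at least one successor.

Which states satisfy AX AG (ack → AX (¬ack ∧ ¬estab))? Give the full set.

{Estab, SynRcvd}

States satisfying AG (ack → AX (¬ack ∧ ¬estab)): {Estab, SynRcvd}.
States satisfying AX AG (ack → AX (¬ack ∧ ¬estab)): {Estab, SynRcvd}.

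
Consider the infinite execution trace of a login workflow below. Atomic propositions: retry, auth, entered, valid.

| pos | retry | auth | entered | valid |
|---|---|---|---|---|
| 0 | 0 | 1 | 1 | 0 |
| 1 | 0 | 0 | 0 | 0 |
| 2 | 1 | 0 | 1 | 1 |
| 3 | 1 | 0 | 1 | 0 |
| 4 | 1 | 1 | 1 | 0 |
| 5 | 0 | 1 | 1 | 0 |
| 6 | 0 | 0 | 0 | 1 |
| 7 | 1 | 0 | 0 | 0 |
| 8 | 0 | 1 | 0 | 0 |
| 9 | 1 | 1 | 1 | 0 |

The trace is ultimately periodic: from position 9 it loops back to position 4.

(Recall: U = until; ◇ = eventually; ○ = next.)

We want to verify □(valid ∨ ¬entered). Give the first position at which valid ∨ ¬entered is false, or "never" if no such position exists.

0

At position 0 the labels are {auth, entered}, so valid ∨ ¬entered is false there. This is the first violation.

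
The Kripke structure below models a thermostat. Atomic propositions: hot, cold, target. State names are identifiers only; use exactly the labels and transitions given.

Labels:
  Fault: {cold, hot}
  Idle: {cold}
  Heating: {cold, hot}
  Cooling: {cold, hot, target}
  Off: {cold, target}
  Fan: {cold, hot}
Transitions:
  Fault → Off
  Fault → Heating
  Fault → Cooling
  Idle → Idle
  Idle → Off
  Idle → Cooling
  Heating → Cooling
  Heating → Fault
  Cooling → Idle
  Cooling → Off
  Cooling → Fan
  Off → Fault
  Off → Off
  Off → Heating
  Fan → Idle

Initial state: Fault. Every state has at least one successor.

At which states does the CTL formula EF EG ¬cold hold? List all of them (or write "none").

States satisfying EG ¬cold: ∅.
States satisfying EF EG ¬cold: ∅.

none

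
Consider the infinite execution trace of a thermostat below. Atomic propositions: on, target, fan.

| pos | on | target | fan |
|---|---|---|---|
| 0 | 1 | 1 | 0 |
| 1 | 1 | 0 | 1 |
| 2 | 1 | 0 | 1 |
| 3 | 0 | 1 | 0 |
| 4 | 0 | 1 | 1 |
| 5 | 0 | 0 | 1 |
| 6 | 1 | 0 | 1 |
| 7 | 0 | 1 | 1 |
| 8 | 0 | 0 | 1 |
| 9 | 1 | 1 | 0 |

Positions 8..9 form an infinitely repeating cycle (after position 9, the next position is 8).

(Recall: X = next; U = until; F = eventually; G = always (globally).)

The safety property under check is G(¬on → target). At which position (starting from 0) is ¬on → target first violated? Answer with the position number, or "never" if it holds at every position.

5

Check ¬on → target at each position in order: 0 ✓, 1 ✓, 2 ✓, 3 ✓, 4 ✓.
At position 5 the labels are {fan}, so ¬on → target is false there. This is the first violation.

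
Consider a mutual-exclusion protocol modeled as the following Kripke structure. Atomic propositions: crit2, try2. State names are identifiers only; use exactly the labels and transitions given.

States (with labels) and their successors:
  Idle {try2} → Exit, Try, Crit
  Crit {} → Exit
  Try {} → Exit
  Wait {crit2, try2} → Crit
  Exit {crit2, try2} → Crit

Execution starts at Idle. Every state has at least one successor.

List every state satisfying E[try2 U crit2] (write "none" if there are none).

{Idle, Wait, Exit}

States satisfying try2: {Idle, Wait, Exit}.
States satisfying crit2: {Wait, Exit}.
States satisfying E[try2 U crit2]: {Idle, Wait, Exit}.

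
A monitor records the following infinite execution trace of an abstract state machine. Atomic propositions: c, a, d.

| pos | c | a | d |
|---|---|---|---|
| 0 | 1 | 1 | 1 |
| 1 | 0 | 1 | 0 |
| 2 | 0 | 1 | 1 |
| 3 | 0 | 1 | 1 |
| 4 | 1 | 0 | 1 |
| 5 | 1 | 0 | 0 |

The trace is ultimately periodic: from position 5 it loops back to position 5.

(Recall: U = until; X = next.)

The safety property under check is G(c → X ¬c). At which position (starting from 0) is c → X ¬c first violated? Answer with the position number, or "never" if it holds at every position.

Check c → X ¬c at each position in order: 0 ✓, 1 ✓, 2 ✓, 3 ✓.
At position 4 the labels are {c, d} and the next position 5 has {c}, so c → X ¬c is false there. This is the first violation.

4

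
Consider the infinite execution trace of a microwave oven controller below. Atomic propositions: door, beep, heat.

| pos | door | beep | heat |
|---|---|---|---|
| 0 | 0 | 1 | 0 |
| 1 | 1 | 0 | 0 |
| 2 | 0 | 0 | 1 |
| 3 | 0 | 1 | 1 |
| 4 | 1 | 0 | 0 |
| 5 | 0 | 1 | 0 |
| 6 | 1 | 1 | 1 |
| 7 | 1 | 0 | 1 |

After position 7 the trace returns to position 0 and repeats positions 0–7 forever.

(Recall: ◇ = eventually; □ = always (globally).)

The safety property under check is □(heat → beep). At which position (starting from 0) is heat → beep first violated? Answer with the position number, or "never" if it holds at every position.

Check heat → beep at each position in order: 0 ✓, 1 ✓.
At position 2 the labels are {heat}, so heat → beep is false there. This is the first violation.

2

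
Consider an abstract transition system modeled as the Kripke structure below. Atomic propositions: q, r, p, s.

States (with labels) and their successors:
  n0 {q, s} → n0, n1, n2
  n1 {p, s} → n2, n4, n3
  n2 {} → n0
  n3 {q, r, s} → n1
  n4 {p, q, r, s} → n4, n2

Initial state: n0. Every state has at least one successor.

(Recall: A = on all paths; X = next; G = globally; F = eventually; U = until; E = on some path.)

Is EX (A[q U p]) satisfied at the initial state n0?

Satisfied

States satisfying A[q U p]: {n1, n3, n4}.
States satisfying EX (A[q U p]): {n0, n1, n3, n4}.
n0 ∈ Sat(EX (A[q U p])).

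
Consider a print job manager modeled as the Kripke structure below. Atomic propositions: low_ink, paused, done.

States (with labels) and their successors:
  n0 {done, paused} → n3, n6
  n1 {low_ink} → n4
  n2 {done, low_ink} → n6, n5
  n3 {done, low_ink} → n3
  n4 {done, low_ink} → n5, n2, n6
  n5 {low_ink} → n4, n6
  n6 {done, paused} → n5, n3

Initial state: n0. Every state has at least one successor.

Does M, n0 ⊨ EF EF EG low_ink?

Holds

States satisfying EF EG low_ink: {n0, n1, n2, n3, n4, n5, n6}.
States satisfying EF EF EG low_ink: {n0, n1, n2, n3, n4, n5, n6}.
Some path from n0 reaches a state where EF EG low_ink holds.
n0 ∈ Sat(EF EF EG low_ink).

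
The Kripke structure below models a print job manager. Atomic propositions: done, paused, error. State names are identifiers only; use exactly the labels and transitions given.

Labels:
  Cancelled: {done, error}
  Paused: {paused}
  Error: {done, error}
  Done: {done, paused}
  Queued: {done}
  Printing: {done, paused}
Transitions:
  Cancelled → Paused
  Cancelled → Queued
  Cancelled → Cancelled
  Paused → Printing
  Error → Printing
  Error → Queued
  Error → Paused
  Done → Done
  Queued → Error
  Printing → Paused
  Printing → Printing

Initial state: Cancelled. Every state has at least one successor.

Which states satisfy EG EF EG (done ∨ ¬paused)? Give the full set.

States satisfying EF EG (done ∨ ¬paused): {Cancelled, Paused, Error, Done, Queued, Printing}.
States satisfying EG EF EG (done ∨ ¬paused): {Cancelled, Paused, Error, Done, Queued, Printing}.

{Cancelled, Paused, Error, Done, Queued, Printing}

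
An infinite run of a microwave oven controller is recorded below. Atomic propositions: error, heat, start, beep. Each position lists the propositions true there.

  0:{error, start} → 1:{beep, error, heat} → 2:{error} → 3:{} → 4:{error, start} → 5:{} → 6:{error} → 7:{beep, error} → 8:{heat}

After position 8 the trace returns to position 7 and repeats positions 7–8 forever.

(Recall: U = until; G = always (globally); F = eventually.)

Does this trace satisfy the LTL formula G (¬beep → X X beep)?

¬beep → X X beep must hold at every position from 0 onward. It fails at position 0, so G (¬beep → X X beep) is false.
Positions where ¬beep holds: 0, 2, 3, 4, 5, 6, 8.
Check X X beep at each: 0→fails, 2→fails, 3→fails, 4→fails, 5→ok, 6→fails, 8→fails.

Violated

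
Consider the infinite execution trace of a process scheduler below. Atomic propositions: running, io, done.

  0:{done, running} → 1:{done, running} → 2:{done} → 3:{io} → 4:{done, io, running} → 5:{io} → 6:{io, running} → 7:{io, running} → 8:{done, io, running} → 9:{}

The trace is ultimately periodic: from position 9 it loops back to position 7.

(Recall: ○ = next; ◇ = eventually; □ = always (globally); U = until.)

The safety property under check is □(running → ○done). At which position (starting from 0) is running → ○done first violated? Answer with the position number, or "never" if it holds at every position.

Check running → ○done at each position in order: 0 ✓, 1 ✓, 2 ✓, 3 ✓.
At position 4 the labels are {done, io, running} and the next position 5 has {io}, so running → ○done is false there. This is the first violation.

4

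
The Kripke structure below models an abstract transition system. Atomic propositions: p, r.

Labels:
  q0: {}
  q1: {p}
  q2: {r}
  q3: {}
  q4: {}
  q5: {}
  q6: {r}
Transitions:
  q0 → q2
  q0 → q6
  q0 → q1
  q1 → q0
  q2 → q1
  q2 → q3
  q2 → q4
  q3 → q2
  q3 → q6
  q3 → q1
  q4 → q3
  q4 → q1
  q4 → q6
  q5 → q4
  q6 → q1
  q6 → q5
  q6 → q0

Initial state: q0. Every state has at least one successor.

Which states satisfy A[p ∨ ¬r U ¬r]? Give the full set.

{q0, q1, q3, q4, q5}

States satisfying p ∨ ¬r: {q0, q1, q3, q4, q5}.
States satisfying ¬r: {q0, q1, q3, q4, q5}.
States satisfying A[p ∨ ¬r U ¬r]: {q0, q1, q3, q4, q5}.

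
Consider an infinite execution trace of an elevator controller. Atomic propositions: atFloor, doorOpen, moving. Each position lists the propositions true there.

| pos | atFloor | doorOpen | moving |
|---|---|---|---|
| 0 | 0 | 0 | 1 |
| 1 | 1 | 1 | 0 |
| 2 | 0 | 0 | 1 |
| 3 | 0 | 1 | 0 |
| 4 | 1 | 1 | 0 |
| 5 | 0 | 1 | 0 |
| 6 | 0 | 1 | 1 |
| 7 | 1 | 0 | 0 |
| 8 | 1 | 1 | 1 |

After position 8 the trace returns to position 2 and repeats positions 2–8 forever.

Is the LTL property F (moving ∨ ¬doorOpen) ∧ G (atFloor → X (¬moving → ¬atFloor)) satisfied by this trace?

Holds

moving ∨ ¬doorOpen holds at position 0, which is reachable from 0, so F (moving ∨ ¬doorOpen) holds.
atFloor → X (¬moving → ¬atFloor) holds at every position 0..8, and those are all positions ever visited, so G (atFloor → X (¬moving → ¬atFloor)) holds.
Positions where atFloor holds: 1, 4, 7, 8.
Check X (¬moving → ¬atFloor) at each: 1→ok, 4→ok, 7→ok, 8→ok.
At position 0: F (moving ∨ ¬doorOpen) is true; G (atFloor → X (¬moving → ¬atFloor)) is true; so F (moving ∨ ¬doorOpen) ∧ G (atFloor → X (¬moving → ¬atFloor)) is true.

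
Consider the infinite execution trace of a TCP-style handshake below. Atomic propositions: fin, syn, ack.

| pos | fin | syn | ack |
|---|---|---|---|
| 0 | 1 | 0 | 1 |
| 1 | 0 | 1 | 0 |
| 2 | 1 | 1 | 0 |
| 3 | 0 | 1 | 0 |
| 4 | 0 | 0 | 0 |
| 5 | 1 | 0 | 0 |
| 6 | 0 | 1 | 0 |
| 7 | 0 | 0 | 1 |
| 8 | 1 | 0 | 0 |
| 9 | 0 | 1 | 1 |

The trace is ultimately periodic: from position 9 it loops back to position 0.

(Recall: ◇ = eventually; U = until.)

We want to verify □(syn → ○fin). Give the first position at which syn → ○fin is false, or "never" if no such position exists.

Check syn → ○fin at each position in order: 0 ✓, 1 ✓.
At position 2 the labels are {fin, syn} and the next position 3 has {syn}, so syn → ○fin is false there. This is the first violation.

2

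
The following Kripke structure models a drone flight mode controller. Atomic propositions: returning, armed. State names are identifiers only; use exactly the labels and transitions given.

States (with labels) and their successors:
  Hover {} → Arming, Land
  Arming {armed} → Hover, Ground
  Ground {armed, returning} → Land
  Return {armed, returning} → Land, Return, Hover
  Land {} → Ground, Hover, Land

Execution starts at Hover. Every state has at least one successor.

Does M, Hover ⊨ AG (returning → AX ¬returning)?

States satisfying returning → AX ¬returning: {Hover, Arming, Ground, Land}.
States satisfying AG (returning → AX ¬returning): {Hover, Arming, Ground, Land}.
Every state reachable from Hover satisfies returning → AX ¬returning.
Hover ∈ Sat(AG (returning → AX ¬returning)).

Holds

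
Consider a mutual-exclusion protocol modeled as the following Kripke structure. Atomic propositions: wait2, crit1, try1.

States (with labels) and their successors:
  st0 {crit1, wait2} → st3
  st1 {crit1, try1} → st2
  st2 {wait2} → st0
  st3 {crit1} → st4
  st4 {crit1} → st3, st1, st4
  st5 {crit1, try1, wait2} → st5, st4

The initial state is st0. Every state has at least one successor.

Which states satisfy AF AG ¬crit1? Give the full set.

States satisfying AG ¬crit1: ∅.
States satisfying AF AG ¬crit1: ∅.

none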